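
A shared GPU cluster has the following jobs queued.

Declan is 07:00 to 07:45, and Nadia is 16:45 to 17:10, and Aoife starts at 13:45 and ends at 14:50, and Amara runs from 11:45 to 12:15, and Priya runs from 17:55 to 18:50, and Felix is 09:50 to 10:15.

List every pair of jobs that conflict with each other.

no overlapping pairs

Sorted by start: Declan, Felix, Amara, Aoife, Nadia, Priya.
Felix starts after Declan ends, so nothing later overlaps Declan either.
Amara starts after Felix ends, so nothing later overlaps Felix either.
Aoife starts after Amara ends, so nothing later overlaps Amara either.
Nadia starts after Aoife ends, so nothing later overlaps Aoife either.
Priya starts after Nadia ends.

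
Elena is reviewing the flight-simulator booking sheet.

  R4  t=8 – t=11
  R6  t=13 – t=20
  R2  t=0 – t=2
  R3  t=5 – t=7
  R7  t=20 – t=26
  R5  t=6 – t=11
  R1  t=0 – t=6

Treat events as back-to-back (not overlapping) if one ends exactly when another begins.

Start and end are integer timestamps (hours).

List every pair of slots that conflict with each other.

R1 & R2, R1 & R3, R3 & R5, R4 & R5

Sorted by start: R1, R2, R3, R5, R4, R6, R7.
R2 starts before R1 ends → R1 and R2 overlap.
R3 starts before R1 ends → R1 and R3 overlap.
R5 starts exactly when R1 ends (back-to-back, no overlap), so R1 has no further overlaps.
R3 starts after R2 ends, so R2 has no further overlaps.
R5 starts before R3 ends → R3 and R5 overlap.
R4 starts after R3 ends, so R3 has no further overlaps.
R4 starts before R5 ends → R5 and R4 overlap.
R6 starts after R5 ends, so R5 has no further overlaps.
R6 starts after R4 ends, so R4 has no further overlaps.
R7 starts exactly when R6 ends (back-to-back, no overlap).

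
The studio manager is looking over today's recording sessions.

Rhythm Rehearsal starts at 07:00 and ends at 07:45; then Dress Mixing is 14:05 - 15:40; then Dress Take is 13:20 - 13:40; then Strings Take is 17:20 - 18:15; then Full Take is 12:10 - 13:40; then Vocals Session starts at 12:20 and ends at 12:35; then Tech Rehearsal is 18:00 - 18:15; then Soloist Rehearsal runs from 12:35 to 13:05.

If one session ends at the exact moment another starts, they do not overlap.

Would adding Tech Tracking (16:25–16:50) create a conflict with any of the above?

Rhythm Rehearsal: ends 07:45 at or before Tech Tracking starts 16:25 → clear.
Full Take: ends 13:40 at or before Tech Tracking starts 16:25 → clear.
Vocals Session: ends 12:35 at or before Tech Tracking starts 16:25 → clear.
Soloist Rehearsal: ends 13:05 at or before Tech Tracking starts 16:25 → clear.
Dress Take: ends 13:40 at or before Tech Tracking starts 16:25 → clear.
Dress Mixing: ends 15:40 at or before Tech Tracking starts 16:25 → clear.
Strings Take: starts 17:20 at or after Tech Tracking ends 16:50 → clear.
Tech Rehearsal: starts 18:00 at or after Tech Tracking ends 16:50 → clear.

No — it doesn't clash with anything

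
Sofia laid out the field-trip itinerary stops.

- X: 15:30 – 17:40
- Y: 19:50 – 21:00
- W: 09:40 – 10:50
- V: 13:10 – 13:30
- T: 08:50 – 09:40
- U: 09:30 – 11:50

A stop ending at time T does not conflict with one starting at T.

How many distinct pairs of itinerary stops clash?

Two intervals overlap when each starts before the other ends.
Sorted by start: T, U, W, V, X, Y.
U starts before T ends → T and U overlap.
W starts exactly when T ends (back-to-back, no overlap), so T has no further overlaps.
W starts before U ends → U and W overlap.
V starts after U ends, so U has no further overlaps.
V starts after W ends, so W has no further overlaps.
X starts after V ends, so V has no further overlaps.
Y starts after X ends.
Overlapping pairs: T & U, U & W — 2 in total.

2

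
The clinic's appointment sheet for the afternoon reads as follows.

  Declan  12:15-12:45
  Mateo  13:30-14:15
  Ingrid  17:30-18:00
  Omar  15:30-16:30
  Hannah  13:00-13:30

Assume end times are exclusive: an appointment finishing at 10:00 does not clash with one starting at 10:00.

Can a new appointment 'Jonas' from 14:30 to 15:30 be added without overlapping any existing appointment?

Yes — the slot is free

Declan: ends 12:45 at or before Jonas starts 14:30 → clear.
Hannah: ends 13:30 at or before Jonas starts 14:30 → clear.
Mateo: ends 14:15 at or before Jonas starts 14:30 → clear.
Omar: starts 15:30 at or after Jonas ends 15:30 → clear.
Ingrid: starts 17:30 at or after Jonas ends 15:30 → clear.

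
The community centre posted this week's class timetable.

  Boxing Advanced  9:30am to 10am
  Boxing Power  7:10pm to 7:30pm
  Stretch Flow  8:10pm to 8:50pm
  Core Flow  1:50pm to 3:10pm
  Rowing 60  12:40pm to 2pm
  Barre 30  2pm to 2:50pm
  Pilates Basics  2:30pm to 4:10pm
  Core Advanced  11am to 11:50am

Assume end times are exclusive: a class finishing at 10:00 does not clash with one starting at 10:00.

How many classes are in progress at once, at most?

Sort all start/end points and keep a running count:
9:30am start Boxing Advanced → 1
10am end Boxing Advanced → 0
11am start Core Advanced → 1
11:50am end Core Advanced → 0
12:40pm start Rowing 60 → 1
1:50pm start Core Flow → 2
2pm end Rowing 60 → 1
2pm start Barre 30 → 2
2:30pm start Pilates Basics → 3
2:50pm end Barre 30 → 2
3:10pm end Core Flow → 1
4:10pm end Pilates Basics → 0
7:10pm start Boxing Power → 1
7:30pm end Boxing Power → 0
8:10pm start Stretch Flow → 1
8:50pm end Stretch Flow → 0
Peak is 3, at 2:30pm (Barre 30, Core Flow, Pilates Basics).

3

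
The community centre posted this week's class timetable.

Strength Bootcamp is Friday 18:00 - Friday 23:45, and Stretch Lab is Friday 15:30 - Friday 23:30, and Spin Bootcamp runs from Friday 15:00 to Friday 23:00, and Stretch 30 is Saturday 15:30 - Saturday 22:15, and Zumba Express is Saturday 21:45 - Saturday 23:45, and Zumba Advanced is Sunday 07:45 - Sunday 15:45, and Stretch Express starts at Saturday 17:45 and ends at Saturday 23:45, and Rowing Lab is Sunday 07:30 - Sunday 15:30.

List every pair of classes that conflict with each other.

Rowing Lab & Zumba Advanced, Spin Bootcamp & Strength Bootcamp, Spin Bootcamp & Stretch Lab, Strength Bootcamp & Stretch Lab, Stretch 30 & Stretch Express, Stretch 30 & Zumba Express, Stretch Express & Zumba Express

Sorted by start: Spin Bootcamp, Stretch Lab, Strength Bootcamp, Stretch 30, Stretch Express, Zumba Express, Rowing Lab, Zumba Advanced.
Stretch Lab starts before Spin Bootcamp ends → Spin Bootcamp and Stretch Lab overlap.
Strength Bootcamp starts before Spin Bootcamp ends → Spin Bootcamp and Strength Bootcamp overlap.
Stretch 30 starts after Spin Bootcamp ends — done with Spin Bootcamp.
Strength Bootcamp starts before Stretch Lab ends → Stretch Lab and Strength Bootcamp overlap.
Stretch 30 starts after Stretch Lab ends — done with Stretch Lab.
Stretch 30 starts after Strength Bootcamp ends — done with Strength Bootcamp.
Stretch Express starts before Stretch 30 ends → Stretch 30 and Stretch Express overlap.
Zumba Express starts before Stretch 30 ends → Stretch 30 and Zumba Express overlap.
Rowing Lab starts after Stretch 30 ends — done with Stretch 30.
Zumba Express starts before Stretch Express ends → Stretch Express and Zumba Express overlap.
Rowing Lab starts after Stretch Express ends — done with Stretch Express.
Rowing Lab starts after Zumba Express ends — done with Zumba Express.
Zumba Advanced starts before Rowing Lab ends → Rowing Lab and Zumba Advanced overlap.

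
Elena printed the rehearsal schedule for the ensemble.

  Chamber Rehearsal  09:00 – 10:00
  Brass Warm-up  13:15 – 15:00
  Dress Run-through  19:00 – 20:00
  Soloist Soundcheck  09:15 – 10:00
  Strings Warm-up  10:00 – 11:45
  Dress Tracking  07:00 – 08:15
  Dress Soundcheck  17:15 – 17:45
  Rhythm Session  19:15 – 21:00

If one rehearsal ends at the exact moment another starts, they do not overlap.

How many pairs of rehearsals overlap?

2

Sorted by start: Dress Tracking, Chamber Rehearsal, Soloist Soundcheck, Strings Warm-up, Brass Warm-up, Dress Soundcheck, Dress Run-through, Rhythm Session.
Chamber Rehearsal starts after Dress Tracking ends — done with Dress Tracking.
Soloist Soundcheck starts before Chamber Rehearsal ends → Chamber Rehearsal and Soloist Soundcheck overlap.
Strings Warm-up starts exactly when Chamber Rehearsal ends (back-to-back, no overlap) — done with Chamber Rehearsal.
Strings Warm-up starts exactly when Soloist Soundcheck ends (back-to-back, no overlap) — done with Soloist Soundcheck.
Brass Warm-up starts after Strings Warm-up ends — done with Strings Warm-up.
Dress Soundcheck starts after Brass Warm-up ends — done with Brass Warm-up.
Dress Run-through starts after Dress Soundcheck ends — done with Dress Soundcheck.
Rhythm Session starts before Dress Run-through ends → Dress Run-through and Rhythm Session overlap.
Overlapping pairs: Chamber Rehearsal & Soloist Soundcheck, Dress Run-through & Rhythm Session — 2 in total.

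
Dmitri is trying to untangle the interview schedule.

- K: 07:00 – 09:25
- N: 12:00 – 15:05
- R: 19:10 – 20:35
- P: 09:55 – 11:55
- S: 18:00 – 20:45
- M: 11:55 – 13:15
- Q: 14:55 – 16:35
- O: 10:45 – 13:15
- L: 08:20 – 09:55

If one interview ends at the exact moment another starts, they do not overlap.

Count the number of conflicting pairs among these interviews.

Two intervals overlap when each starts before the other ends.
Sorted by start: K, L, P, O, M, N, Q, S, R.
L starts before K ends → K and L overlap.
P starts after K ends; K is clear from here.
P starts exactly when L ends (back-to-back, no overlap); L is clear from here.
O starts before P ends → P and O overlap.
M starts exactly when P ends (back-to-back, no overlap); P is clear from here.
M starts before O ends → O and M overlap.
N starts before O ends → O and N overlap.
Q starts after O ends; O is clear from here.
N starts before M ends → M and N overlap.
Q starts after M ends; M is clear from here.
Q starts before N ends → N and Q overlap.
S starts after N ends; N is clear from here.
S starts after Q ends; Q is clear from here.
R starts before S ends → S and R overlap.
Overlapping pairs: K & L, M & N, M & O, N & O, N & Q, O & P, R & S — 7 in total.

7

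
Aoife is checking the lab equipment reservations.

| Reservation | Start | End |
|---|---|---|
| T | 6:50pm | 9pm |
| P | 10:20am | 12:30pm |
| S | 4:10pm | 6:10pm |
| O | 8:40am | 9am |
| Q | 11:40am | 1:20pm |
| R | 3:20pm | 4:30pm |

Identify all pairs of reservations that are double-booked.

P & Q, R & S

Two intervals overlap when each starts before the other ends.
Sorted by start: O, P, Q, R, S, T.
P starts after O ends, so O has no further overlaps.
Q starts before P ends → P and Q overlap.
R starts after P ends, so P has no further overlaps.
R starts after Q ends, so Q has no further overlaps.
S starts before R ends → R and S overlap.
T starts after R ends.
T starts after S ends.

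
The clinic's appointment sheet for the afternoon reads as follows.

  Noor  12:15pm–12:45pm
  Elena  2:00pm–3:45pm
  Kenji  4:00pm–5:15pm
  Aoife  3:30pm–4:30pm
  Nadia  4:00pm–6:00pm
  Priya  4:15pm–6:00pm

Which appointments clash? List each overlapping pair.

Sorted by start: Noor, Elena, Aoife, Kenji, Nadia, Priya.
Elena starts after Noor ends, so Noor has no further overlaps.
Aoife starts before Elena ends → Elena and Aoife overlap.
Kenji starts after Elena ends, so Elena has no further overlaps.
Kenji starts before Aoife ends → Aoife and Kenji overlap.
Nadia starts before Aoife ends → Aoife and Nadia overlap.
Priya starts before Aoife ends → Aoife and Priya overlap.
Nadia starts before Kenji ends → Kenji and Nadia overlap.
Priya starts before Kenji ends → Kenji and Priya overlap.
Priya starts before Nadia ends → Nadia and Priya overlap.

Aoife & Elena, Aoife & Kenji, Aoife & Nadia, Aoife & Priya, Kenji & Nadia, Kenji & Priya, Nadia & Priya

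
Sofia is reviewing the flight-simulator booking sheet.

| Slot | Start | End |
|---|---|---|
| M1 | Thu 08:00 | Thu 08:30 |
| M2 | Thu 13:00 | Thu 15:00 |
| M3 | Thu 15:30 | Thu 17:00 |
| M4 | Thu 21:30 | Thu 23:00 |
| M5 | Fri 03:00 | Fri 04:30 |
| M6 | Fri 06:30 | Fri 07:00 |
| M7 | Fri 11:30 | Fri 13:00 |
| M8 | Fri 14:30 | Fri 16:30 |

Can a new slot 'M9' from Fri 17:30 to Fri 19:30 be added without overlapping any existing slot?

Yes — the slot is free

M1: ends Thu 08:30 at or before M9 starts Fri 17:30 → clear.
M2: ends Thu 15:00 at or before M9 starts Fri 17:30 → clear.
M3: ends Thu 17:00 at or before M9 starts Fri 17:30 → clear.
M4: ends Thu 23:00 at or before M9 starts Fri 17:30 → clear.
M5: ends Fri 04:30 at or before M9 starts Fri 17:30 → clear.
M6: ends Fri 07:00 at or before M9 starts Fri 17:30 → clear.
M7: ends Fri 13:00 at or before M9 starts Fri 17:30 → clear.
M8: ends Fri 16:30 at or before M9 starts Fri 17:30 → clear.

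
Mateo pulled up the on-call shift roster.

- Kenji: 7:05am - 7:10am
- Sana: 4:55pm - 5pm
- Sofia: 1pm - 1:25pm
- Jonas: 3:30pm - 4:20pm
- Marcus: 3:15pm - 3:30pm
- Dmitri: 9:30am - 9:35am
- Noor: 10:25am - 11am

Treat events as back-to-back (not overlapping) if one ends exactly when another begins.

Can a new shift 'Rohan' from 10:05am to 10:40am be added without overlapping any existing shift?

No — it overlaps Noor

Kenji: ends 7:10am at or before Rohan starts 10:05am → clear.
Dmitri: ends 9:35am at or before Rohan starts 10:05am → clear.
Noor: starts 10:25am before Rohan ends 10:40am, and ends 11am after Rohan starts 10:05am → overlap.
Sofia: starts 1pm at or after Rohan ends 10:40am → clear.
Marcus: starts 3:15pm at or after Rohan ends 10:40am → clear.
Jonas: starts 3:30pm at or after Rohan ends 10:40am → clear.
Sana: starts 4:55pm at or after Rohan ends 10:40am → clear.
Rohan overlaps Noor.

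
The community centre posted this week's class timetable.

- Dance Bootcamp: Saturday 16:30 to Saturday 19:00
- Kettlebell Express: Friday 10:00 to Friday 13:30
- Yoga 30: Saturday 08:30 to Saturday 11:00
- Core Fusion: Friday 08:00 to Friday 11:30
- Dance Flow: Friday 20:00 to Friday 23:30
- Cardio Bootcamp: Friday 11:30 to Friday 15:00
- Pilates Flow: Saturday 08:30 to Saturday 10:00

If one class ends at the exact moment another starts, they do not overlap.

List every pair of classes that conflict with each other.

Cardio Bootcamp & Kettlebell Express, Core Fusion & Kettlebell Express, Pilates Flow & Yoga 30

Sorted by start: Core Fusion, Kettlebell Express, Cardio Bootcamp, Dance Flow, Yoga 30, Pilates Flow, Dance Bootcamp.
Kettlebell Express starts before Core Fusion ends → Core Fusion and Kettlebell Express overlap.
Cardio Bootcamp starts exactly when Core Fusion ends (back-to-back, no overlap) — done with Core Fusion.
Cardio Bootcamp starts before Kettlebell Express ends → Kettlebell Express and Cardio Bootcamp overlap.
Dance Flow starts after Kettlebell Express ends — done with Kettlebell Express.
Dance Flow starts after Cardio Bootcamp ends — done with Cardio Bootcamp.
Yoga 30 starts after Dance Flow ends — done with Dance Flow.
Pilates Flow starts before Yoga 30 ends → Yoga 30 and Pilates Flow overlap.
Dance Bootcamp starts after Yoga 30 ends.
Dance Bootcamp starts after Pilates Flow ends.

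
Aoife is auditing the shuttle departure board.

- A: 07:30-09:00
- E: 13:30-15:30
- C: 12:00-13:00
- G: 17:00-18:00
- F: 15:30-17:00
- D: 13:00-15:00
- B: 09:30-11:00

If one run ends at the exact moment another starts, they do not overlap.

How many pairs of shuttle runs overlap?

1

Check each pair: they overlap iff neither finishes before the other starts.
Sorted by start: A, B, C, D, E, F, G.
B starts after A ends; A is clear from here.
C starts after B ends; B is clear from here.
D starts exactly when C ends (back-to-back, no overlap); C is clear from here.
E starts before D ends → D and E overlap.
F starts after D ends; D is clear from here.
F starts exactly when E ends (back-to-back, no overlap); E is clear from here.
G starts exactly when F ends (back-to-back, no overlap).
Overlapping pairs: D & E — 1 in total.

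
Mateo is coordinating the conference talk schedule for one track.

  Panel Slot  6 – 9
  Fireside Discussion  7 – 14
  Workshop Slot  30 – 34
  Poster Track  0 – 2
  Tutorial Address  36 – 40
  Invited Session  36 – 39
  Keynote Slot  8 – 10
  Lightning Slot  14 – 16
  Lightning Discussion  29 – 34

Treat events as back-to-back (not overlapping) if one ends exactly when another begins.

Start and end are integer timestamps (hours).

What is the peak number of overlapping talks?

Sort all start/end points and keep a running count:
0 start Poster Track → 1
2 end Poster Track → 0
6 start Panel Slot → 1
7 start Fireside Discussion → 2
8 start Keynote Slot → 3
9 end Panel Slot → 2
10 end Keynote Slot → 1
14 end Fireside Discussion → 0
14 start Lightning Slot → 1
16 end Lightning Slot → 0
29 start Lightning Discussion → 1
30 start Workshop Slot → 2
34 end Lightning Discussion → 1
34 end Workshop Slot → 0
36 start Invited Session → 1
36 start Tutorial Address → 2
39 end Invited Session → 1
40 end Tutorial Address → 0
Peak is 3, at 8 (Fireside Discussion, Keynote Slot, Panel Slot).

3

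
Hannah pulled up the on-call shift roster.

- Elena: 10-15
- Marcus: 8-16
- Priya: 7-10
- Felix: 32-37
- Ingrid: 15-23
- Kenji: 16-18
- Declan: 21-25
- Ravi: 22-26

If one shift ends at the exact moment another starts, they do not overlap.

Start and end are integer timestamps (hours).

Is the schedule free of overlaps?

No

Sorted by start: Priya, Marcus, Elena, Ingrid, Kenji, Declan, Ravi, Felix.
Marcus starts before Priya ends → Priya and Marcus overlap.
That's a conflict, so the schedule is not conflict-free.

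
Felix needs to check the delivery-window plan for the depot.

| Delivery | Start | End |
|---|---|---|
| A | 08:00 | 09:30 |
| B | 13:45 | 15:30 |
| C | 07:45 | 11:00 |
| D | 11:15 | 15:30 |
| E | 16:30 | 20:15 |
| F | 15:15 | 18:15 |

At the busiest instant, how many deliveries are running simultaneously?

Walk through starts and ends in time order (an end at T is processed before a start at T):
07:45 start C → 1
08:00 start A → 2
09:30 end A → 1
11:00 end C → 0
11:15 start D → 1
13:45 start B → 2
15:15 start F → 3
15:30 end B → 2
15:30 end D → 1
16:30 start E → 2
18:15 end F → 1
20:15 end E → 0
Peak is 3, at 15:15 (B, D, F).

3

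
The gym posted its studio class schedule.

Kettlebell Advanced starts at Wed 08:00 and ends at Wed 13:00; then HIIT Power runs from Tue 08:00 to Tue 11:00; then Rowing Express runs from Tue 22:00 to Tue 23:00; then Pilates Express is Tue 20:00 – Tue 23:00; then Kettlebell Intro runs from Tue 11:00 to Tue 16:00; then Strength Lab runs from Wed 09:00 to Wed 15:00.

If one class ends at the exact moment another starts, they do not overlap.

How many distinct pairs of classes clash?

2

Sorted by start: HIIT Power, Kettlebell Intro, Pilates Express, Rowing Express, Kettlebell Advanced, Strength Lab.
Kettlebell Intro starts exactly when HIIT Power ends (back-to-back, no overlap), so nothing later overlaps HIIT Power either.
Pilates Express starts after Kettlebell Intro ends, so nothing later overlaps Kettlebell Intro either.
Rowing Express starts before Pilates Express ends → Pilates Express and Rowing Express overlap.
Kettlebell Advanced starts after Pilates Express ends, so nothing later overlaps Pilates Express either.
Kettlebell Advanced starts after Rowing Express ends, so nothing later overlaps Rowing Express either.
Strength Lab starts before Kettlebell Advanced ends → Kettlebell Advanced and Strength Lab overlap.
Overlapping pairs: Kettlebell Advanced & Strength Lab, Pilates Express & Rowing Express — 2 in total.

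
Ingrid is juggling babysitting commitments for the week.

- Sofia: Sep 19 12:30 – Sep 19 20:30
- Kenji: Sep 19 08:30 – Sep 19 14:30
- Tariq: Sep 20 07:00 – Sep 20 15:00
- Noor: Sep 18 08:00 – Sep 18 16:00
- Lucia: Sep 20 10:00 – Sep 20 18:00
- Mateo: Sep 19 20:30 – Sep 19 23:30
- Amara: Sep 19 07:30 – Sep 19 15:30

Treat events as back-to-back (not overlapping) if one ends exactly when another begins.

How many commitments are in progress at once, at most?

Walk through starts and ends in time order (an end at T is processed before a start at T):
Sep 18 08:00 start Noor → 1
Sep 18 16:00 end Noor → 0
Sep 19 07:30 start Amara → 1
Sep 19 08:30 start Kenji → 2
Sep 19 12:30 start Sofia → 3
Sep 19 14:30 end Kenji → 2
Sep 19 15:30 end Amara → 1
Sep 19 20:30 end Sofia → 0
Sep 19 20:30 start Mateo → 1
Sep 19 23:30 end Mateo → 0
Sep 20 07:00 start Tariq → 1
Sep 20 10:00 start Lucia → 2
Sep 20 15:00 end Tariq → 1
Sep 20 18:00 end Lucia → 0
Peak is 3, at Sep 19 12:30 (Amara, Kenji, Sofia).

3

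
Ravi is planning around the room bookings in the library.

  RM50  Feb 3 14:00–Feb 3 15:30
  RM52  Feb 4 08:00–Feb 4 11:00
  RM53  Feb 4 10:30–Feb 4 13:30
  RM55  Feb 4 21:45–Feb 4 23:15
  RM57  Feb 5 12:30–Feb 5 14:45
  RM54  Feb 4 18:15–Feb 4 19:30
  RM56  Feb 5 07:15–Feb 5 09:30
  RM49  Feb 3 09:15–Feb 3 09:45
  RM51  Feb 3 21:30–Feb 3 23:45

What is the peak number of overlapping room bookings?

Walk through starts and ends in time order (an end at T is processed before a start at T):
Feb 3 09:15 start RM49 → 1
Feb 3 09:45 end RM49 → 0
Feb 3 14:00 start RM50 → 1
Feb 3 15:30 end RM50 → 0
Feb 3 21:30 start RM51 → 1
Feb 3 23:45 end RM51 → 0
Feb 4 08:00 start RM52 → 1
Feb 4 10:30 start RM53 → 2
Feb 4 11:00 end RM52 → 1
Feb 4 13:30 end RM53 → 0
Feb 4 18:15 start RM54 → 1
Feb 4 19:30 end RM54 → 0
Feb 4 21:45 start RM55 → 1
Feb 4 23:15 end RM55 → 0
Feb 5 07:15 start RM56 → 1
Feb 5 09:30 end RM56 → 0
Feb 5 12:30 start RM57 → 1
Feb 5 14:45 end RM57 → 0
Peak is 2, at Feb 4 10:30 (RM52, RM53).

2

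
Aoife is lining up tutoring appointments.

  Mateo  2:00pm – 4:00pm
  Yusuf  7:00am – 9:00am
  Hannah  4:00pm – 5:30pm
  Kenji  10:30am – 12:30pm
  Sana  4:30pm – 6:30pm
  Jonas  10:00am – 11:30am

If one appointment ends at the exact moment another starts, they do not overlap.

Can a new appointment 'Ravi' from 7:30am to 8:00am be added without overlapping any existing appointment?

Yusuf: starts 7:00am before Ravi ends 8:00am, and ends 9:00am after Ravi starts 7:30am → overlap.
Jonas: starts 10:00am at or after Ravi ends 8:00am → clear.
Kenji: starts 10:30am at or after Ravi ends 8:00am → clear.
Mateo: starts 2:00pm at or after Ravi ends 8:00am → clear.
Hannah: starts 4:00pm at or after Ravi ends 8:00am → clear.
Sana: starts 4:30pm at or after Ravi ends 8:00am → clear.
Ravi overlaps Yusuf.

No — it overlaps Yusuf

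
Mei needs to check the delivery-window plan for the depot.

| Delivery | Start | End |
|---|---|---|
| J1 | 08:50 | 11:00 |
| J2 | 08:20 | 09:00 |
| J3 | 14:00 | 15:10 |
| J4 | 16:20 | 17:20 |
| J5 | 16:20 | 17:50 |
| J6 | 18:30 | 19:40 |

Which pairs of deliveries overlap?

J1 & J2, J4 & J5

Sorted by start: J2, J1, J3, J4, J5, J6.
J1 starts before J2 ends → J2 and J1 overlap.
J3 starts after J2 ends — done with J2.
J3 starts after J1 ends — done with J1.
J4 starts after J3 ends — done with J3.
J5 starts before J4 ends → J4 and J5 overlap.
J6 starts after J4 ends.
J6 starts after J5 ends.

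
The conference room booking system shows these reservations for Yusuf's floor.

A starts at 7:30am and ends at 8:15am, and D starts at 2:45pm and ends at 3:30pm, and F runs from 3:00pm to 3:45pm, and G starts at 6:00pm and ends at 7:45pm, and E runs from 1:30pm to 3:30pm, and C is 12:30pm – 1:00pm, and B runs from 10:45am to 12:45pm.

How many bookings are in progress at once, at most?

Sweep the timeline, counting +1 at each start and −1 at each end (ends before starts at a tie):
7:30am start A → 1
8:15am end A → 0
10:45am start B → 1
12:30pm start C → 2
12:45pm end B → 1
1:00pm end C → 0
1:30pm start E → 1
2:45pm start D → 2
3:00pm start F → 3
3:30pm end D → 2
3:30pm end E → 1
3:45pm end F → 0
6:00pm start G → 1
7:45pm end G → 0
Peak is 3, at 3:00pm (D, E, F).

3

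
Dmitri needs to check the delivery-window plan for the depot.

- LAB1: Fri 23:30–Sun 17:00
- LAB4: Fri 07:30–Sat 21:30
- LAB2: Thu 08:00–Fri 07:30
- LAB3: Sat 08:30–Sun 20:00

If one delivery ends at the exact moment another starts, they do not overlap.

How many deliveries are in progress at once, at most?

3

Sweep the timeline, counting +1 at each start and −1 at each end (ends before starts at a tie):
Thu 08:00 start LAB2 → 1
Fri 07:30 end LAB2 → 0
Fri 07:30 start LAB4 → 1
Fri 23:30 start LAB1 → 2
Sat 08:30 start LAB3 → 3
Sat 21:30 end LAB4 → 2
Sun 17:00 end LAB1 → 1
Sun 20:00 end LAB3 → 0
Peak is 3, at Sat 08:30 (LAB1, LAB3, LAB4).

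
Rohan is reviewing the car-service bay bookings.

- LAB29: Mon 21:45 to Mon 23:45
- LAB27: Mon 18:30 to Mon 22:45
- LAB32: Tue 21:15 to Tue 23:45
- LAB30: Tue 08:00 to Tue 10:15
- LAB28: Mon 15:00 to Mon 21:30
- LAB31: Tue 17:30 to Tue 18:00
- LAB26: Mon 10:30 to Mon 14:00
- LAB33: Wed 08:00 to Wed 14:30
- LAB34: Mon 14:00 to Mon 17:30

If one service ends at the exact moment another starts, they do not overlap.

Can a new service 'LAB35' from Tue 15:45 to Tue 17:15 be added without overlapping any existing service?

LAB26: ends Mon 14:00 at or before LAB35 starts Tue 15:45 → clear.
LAB34: ends Mon 17:30 at or before LAB35 starts Tue 15:45 → clear.
LAB28: ends Mon 21:30 at or before LAB35 starts Tue 15:45 → clear.
LAB27: ends Mon 22:45 at or before LAB35 starts Tue 15:45 → clear.
LAB29: ends Mon 23:45 at or before LAB35 starts Tue 15:45 → clear.
LAB30: ends Tue 10:15 at or before LAB35 starts Tue 15:45 → clear.
LAB31: starts Tue 17:30 at or after LAB35 ends Tue 17:15 → clear.
LAB32: starts Tue 21:15 at or after LAB35 ends Tue 17:15 → clear.
LAB33: starts Wed 08:00 at or after LAB35 ends Tue 17:15 → clear.

Yes — the slot is free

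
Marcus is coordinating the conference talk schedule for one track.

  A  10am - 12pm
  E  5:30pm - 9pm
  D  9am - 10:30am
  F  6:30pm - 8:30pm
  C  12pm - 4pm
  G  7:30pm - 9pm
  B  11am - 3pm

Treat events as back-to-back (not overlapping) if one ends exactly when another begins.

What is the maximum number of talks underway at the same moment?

Sort all start/end points and keep a running count:
9am start D → 1
10am start A → 2
10:30am end D → 1
11am start B → 2
12pm end A → 1
12pm start C → 2
3pm end B → 1
4pm end C → 0
5:30pm start E → 1
6:30pm start F → 2
7:30pm start G → 3
8:30pm end F → 2
9pm end E → 1
9pm end G → 0
Peak is 3, at 7:30pm (E, F, G).

3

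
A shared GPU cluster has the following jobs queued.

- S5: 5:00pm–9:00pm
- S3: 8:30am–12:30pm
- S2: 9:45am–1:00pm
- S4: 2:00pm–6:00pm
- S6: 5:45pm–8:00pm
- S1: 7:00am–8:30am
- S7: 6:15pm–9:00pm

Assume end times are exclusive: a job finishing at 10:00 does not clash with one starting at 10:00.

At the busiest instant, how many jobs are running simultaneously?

3

Walk through starts and ends in time order (an end at T is processed before a start at T):
7:00am start S1 → 1
8:30am end S1 → 0
8:30am start S3 → 1
9:45am start S2 → 2
12:30pm end S3 → 1
1:00pm end S2 → 0
2:00pm start S4 → 1
5:00pm start S5 → 2
5:45pm start S6 → 3
6:00pm end S4 → 2
6:15pm start S7 → 3
8:00pm end S6 → 2
9:00pm end S5 → 1
9:00pm end S7 → 0
Peak is 3, at 5:45pm (S4, S5, S6).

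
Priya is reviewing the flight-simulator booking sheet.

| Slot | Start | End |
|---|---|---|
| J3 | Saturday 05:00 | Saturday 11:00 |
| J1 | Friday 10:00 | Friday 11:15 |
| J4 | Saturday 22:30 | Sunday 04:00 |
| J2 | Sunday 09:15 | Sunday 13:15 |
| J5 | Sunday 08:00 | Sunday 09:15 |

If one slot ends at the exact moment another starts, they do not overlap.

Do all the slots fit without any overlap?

Yes

Sorted by start: J1, J3, J4, J5, J2.
J3 starts after J1 ends, so J1 has no further overlaps.
J4 starts after J3 ends, so J3 has no further overlaps.
J5 starts after J4 ends, so J4 has no further overlaps.
J2 starts exactly when J5 ends (back-to-back, no overlap).
Every pair is clear; the schedule has no overlaps.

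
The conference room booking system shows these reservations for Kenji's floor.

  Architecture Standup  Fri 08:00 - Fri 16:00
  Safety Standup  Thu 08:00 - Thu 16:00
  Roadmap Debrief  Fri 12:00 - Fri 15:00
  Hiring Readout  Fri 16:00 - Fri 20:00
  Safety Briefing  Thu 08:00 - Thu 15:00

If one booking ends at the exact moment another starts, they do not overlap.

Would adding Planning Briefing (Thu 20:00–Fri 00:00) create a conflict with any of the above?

Safety Standup: ends Thu 16:00 at or before Planning Briefing starts Thu 20:00 → clear.
Safety Briefing: ends Thu 15:00 at or before Planning Briefing starts Thu 20:00 → clear.
Architecture Standup: starts Fri 08:00 at or after Planning Briefing ends Fri 00:00 → clear.
Roadmap Debrief: starts Fri 12:00 at or after Planning Briefing ends Fri 00:00 → clear.
Hiring Readout: starts Fri 16:00 at or after Planning Briefing ends Fri 00:00 → clear.

No — it doesn't clash with anything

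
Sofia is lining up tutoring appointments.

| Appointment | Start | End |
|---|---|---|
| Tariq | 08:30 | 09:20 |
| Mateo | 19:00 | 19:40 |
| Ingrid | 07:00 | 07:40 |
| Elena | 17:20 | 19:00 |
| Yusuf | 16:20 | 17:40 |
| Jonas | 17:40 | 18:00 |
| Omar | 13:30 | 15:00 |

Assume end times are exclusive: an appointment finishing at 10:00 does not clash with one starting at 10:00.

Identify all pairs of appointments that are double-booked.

Elena & Jonas, Elena & Yusuf

Sorted by start: Ingrid, Tariq, Omar, Yusuf, Elena, Jonas, Mateo.
Tariq starts after Ingrid ends; Ingrid is clear from here.
Omar starts after Tariq ends; Tariq is clear from here.
Yusuf starts after Omar ends; Omar is clear from here.
Elena starts before Yusuf ends → Yusuf and Elena overlap.
Jonas starts exactly when Yusuf ends (back-to-back, no overlap); Yusuf is clear from here.
Jonas starts before Elena ends → Elena and Jonas overlap.
Mateo starts exactly when Elena ends (back-to-back, no overlap).
Mateo starts after Jonas ends.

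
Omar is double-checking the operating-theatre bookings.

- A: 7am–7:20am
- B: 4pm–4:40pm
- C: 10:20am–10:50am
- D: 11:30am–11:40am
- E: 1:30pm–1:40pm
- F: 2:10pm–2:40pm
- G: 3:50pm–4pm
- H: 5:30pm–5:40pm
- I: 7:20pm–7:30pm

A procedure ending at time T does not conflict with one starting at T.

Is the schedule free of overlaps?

Sorted by start: A, C, D, E, F, G, B, H, I.
C starts after A ends, so A has no further overlaps.
D starts after C ends, so C has no further overlaps.
E starts after D ends, so D has no further overlaps.
F starts after E ends, so E has no further overlaps.
G starts after F ends, so F has no further overlaps.
B starts exactly when G ends (back-to-back, no overlap), so G has no further overlaps.
H starts after B ends, so B has no further overlaps.
I starts after H ends.
Every pair is clear; the schedule has no overlaps.

Yes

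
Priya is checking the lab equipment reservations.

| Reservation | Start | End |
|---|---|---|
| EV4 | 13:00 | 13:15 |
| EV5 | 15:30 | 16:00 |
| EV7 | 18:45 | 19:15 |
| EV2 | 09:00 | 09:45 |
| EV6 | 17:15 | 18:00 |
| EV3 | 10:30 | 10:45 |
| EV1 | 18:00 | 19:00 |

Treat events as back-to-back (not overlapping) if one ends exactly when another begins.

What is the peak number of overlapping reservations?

2

Sweep the timeline, counting +1 at each start and −1 at each end (ends before starts at a tie):
09:00 start EV2 → 1
09:45 end EV2 → 0
10:30 start EV3 → 1
10:45 end EV3 → 0
13:00 start EV4 → 1
13:15 end EV4 → 0
15:30 start EV5 → 1
16:00 end EV5 → 0
17:15 start EV6 → 1
18:00 end EV6 → 0
18:00 start EV1 → 1
18:45 start EV7 → 2
19:00 end EV1 → 1
19:15 end EV7 → 0
Peak is 2, at 18:45 (EV1, EV7).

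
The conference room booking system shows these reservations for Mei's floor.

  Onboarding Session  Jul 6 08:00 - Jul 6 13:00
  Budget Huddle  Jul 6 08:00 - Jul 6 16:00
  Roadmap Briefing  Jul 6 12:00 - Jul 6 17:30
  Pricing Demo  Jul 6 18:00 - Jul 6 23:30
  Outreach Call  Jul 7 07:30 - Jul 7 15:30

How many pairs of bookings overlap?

Sorted by start: Onboarding Session, Budget Huddle, Roadmap Briefing, Pricing Demo, Outreach Call.
Budget Huddle starts before Onboarding Session ends → Onboarding Session and Budget Huddle overlap.
Roadmap Briefing starts before Onboarding Session ends → Onboarding Session and Roadmap Briefing overlap.
Pricing Demo starts after Onboarding Session ends, so Onboarding Session has no further overlaps.
Roadmap Briefing starts before Budget Huddle ends → Budget Huddle and Roadmap Briefing overlap.
Pricing Demo starts after Budget Huddle ends, so Budget Huddle has no further overlaps.
Pricing Demo starts after Roadmap Briefing ends, so Roadmap Briefing has no further overlaps.
Outreach Call starts after Pricing Demo ends.
Overlapping pairs: Budget Huddle & Onboarding Session, Budget Huddle & Roadmap Briefing, Onboarding Session & Roadmap Briefing — 3 in total.

3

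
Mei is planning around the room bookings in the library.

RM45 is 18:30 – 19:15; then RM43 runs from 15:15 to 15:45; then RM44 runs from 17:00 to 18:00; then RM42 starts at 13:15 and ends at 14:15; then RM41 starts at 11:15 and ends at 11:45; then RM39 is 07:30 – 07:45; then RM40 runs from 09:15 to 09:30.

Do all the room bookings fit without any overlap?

Yes

Sorted by start: RM39, RM40, RM41, RM42, RM43, RM44, RM45.
RM40 starts after RM39 ends, so nothing later overlaps RM39 either.
RM41 starts after RM40 ends, so nothing later overlaps RM40 either.
RM42 starts after RM41 ends, so nothing later overlaps RM41 either.
RM43 starts after RM42 ends, so nothing later overlaps RM42 either.
RM44 starts after RM43 ends, so nothing later overlaps RM43 either.
RM45 starts after RM44 ends.
Every pair is clear; the schedule has no overlaps.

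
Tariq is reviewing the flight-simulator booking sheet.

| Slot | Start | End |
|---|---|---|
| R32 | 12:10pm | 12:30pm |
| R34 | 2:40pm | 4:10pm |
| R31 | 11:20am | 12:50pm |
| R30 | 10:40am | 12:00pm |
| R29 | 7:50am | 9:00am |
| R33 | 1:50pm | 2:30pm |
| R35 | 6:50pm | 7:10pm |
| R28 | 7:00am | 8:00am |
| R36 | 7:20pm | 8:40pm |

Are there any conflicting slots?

Yes

Check each pair: they overlap iff neither finishes before the other starts.
Sorted by start: R28, R29, R30, R31, R32, R33, R34, R35, R36.
R29 starts before R28 ends → R28 and R29 overlap.
That's a conflict, so the schedule is not conflict-free.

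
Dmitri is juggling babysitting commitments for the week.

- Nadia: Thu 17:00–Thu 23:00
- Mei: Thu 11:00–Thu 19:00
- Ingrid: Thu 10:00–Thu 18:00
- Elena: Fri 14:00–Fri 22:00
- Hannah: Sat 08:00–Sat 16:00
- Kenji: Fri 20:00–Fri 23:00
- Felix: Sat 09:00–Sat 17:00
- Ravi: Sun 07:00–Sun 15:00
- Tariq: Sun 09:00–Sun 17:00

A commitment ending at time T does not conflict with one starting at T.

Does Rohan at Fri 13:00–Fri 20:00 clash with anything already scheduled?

Ingrid: ends Thu 18:00 at or before Rohan starts Fri 13:00 → clear.
Mei: ends Thu 19:00 at or before Rohan starts Fri 13:00 → clear.
Nadia: ends Thu 23:00 at or before Rohan starts Fri 13:00 → clear.
Elena: starts Fri 14:00 before Rohan ends Fri 20:00, and ends Fri 22:00 after Rohan starts Fri 13:00 → overlap.
Kenji: starts Fri 20:00 at or after Rohan ends Fri 20:00 → clear.
Hannah: starts Sat 08:00 at or after Rohan ends Fri 20:00 → clear.
Felix: starts Sat 09:00 at or after Rohan ends Fri 20:00 → clear.
Ravi: starts Sun 07:00 at or after Rohan ends Fri 20:00 → clear.
Tariq: starts Sun 09:00 at or after Rohan ends Fri 20:00 → clear.
Rohan overlaps Elena.

Yes — it overlaps Elena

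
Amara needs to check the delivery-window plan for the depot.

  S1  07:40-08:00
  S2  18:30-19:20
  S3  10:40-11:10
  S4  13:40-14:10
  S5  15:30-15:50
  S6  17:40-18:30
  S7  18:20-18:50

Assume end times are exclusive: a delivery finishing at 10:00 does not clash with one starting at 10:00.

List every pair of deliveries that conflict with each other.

S2 & S7, S6 & S7

Sorted by start: S1, S3, S4, S5, S6, S7, S2.
S3 starts after S1 ends, so S1 has no further overlaps.
S4 starts after S3 ends, so S3 has no further overlaps.
S5 starts after S4 ends, so S4 has no further overlaps.
S6 starts after S5 ends, so S5 has no further overlaps.
S7 starts before S6 ends → S6 and S7 overlap.
S2 starts exactly when S6 ends (back-to-back, no overlap).
S2 starts before S7 ends → S7 and S2 overlap.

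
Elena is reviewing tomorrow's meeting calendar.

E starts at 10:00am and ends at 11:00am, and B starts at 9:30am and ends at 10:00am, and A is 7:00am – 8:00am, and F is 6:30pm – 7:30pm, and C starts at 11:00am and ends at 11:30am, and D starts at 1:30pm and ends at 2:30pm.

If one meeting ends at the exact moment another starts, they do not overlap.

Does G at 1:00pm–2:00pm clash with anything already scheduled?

Yes — it overlaps D

A: ends 8:00am at or before G starts 1:00pm → clear.
B: ends 10:00am at or before G starts 1:00pm → clear.
E: ends 11:00am at or before G starts 1:00pm → clear.
C: ends 11:30am at or before G starts 1:00pm → clear.
D: starts 1:30pm before G ends 2:00pm, and ends 2:30pm after G starts 1:00pm → overlap.
F: starts 6:30pm at or after G ends 2:00pm → clear.
G overlaps D.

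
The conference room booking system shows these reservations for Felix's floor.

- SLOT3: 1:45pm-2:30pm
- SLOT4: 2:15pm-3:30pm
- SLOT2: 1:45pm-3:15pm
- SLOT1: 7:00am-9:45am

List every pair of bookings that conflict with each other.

Sorted by start: SLOT1, SLOT2, SLOT3, SLOT4.
SLOT2 starts after SLOT1 ends, so SLOT1 has no further overlaps.
SLOT3 starts before SLOT2 ends → SLOT2 and SLOT3 overlap.
SLOT4 starts before SLOT2 ends → SLOT2 and SLOT4 overlap.
SLOT4 starts before SLOT3 ends → SLOT3 and SLOT4 overlap.

SLOT2 & SLOT3, SLOT2 & SLOT4, SLOT3 & SLOT4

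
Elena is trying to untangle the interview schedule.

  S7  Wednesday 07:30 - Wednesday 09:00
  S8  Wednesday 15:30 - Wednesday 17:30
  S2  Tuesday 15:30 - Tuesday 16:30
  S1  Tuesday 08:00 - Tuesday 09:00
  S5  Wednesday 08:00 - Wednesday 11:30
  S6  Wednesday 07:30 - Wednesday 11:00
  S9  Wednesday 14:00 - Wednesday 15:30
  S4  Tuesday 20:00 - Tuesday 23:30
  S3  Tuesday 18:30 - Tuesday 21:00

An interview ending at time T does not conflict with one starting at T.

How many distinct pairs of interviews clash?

Sorted by start: S1, S2, S3, S4, S6, S7, S5, S9, S8.
S2 starts after S1 ends, so nothing later overlaps S1 either.
S3 starts after S2 ends, so nothing later overlaps S2 either.
S4 starts before S3 ends → S3 and S4 overlap.
S6 starts after S3 ends, so nothing later overlaps S3 either.
S6 starts after S4 ends, so nothing later overlaps S4 either.
S7 starts before S6 ends → S6 and S7 overlap.
S5 starts before S6 ends → S6 and S5 overlap.
S9 starts after S6 ends, so nothing later overlaps S6 either.
S5 starts before S7 ends → S7 and S5 overlap.
S9 starts after S7 ends, so nothing later overlaps S7 either.
S9 starts after S5 ends, so nothing later overlaps S5 either.
S8 starts exactly when S9 ends (back-to-back, no overlap).
Overlapping pairs: S3 & S4, S5 & S6, S5 & S7, S6 & S7 — 4 in total.

4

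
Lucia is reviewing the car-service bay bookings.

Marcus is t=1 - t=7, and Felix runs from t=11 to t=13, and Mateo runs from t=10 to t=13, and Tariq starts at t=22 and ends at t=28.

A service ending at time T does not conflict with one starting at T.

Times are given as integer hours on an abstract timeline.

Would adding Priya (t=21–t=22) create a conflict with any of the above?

No — it doesn't clash with anything

Marcus: ends t=7 at or before Priya starts t=21 → clear.
Mateo: ends t=13 at or before Priya starts t=21 → clear.
Felix: ends t=13 at or before Priya starts t=21 → clear.
Tariq: starts t=22 at or after Priya ends t=22 → clear.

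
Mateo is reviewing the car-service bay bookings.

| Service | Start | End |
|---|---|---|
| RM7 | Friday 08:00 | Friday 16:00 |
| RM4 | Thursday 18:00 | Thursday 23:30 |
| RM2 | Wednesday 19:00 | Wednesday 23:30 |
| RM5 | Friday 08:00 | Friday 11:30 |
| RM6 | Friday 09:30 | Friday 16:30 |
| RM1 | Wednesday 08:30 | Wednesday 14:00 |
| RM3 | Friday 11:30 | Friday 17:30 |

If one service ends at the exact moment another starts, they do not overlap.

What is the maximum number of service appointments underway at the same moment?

Sweep the timeline, counting +1 at each start and −1 at each end (ends before starts at a tie):
Wednesday 08:30 start RM1 → 1
Wednesday 14:00 end RM1 → 0
Wednesday 19:00 start RM2 → 1
Wednesday 23:30 end RM2 → 0
Thursday 18:00 start RM4 → 1
Thursday 23:30 end RM4 → 0
Friday 08:00 start RM5 → 1
Friday 08:00 start RM7 → 2
Friday 09:30 start RM6 → 3
Friday 11:30 end RM5 → 2
Friday 11:30 start RM3 → 3
Friday 16:00 end RM7 → 2
Friday 16:30 end RM6 → 1
Friday 17:30 end RM3 → 0
Peak is 3, at Friday 09:30 (RM5, RM6, RM7).

3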